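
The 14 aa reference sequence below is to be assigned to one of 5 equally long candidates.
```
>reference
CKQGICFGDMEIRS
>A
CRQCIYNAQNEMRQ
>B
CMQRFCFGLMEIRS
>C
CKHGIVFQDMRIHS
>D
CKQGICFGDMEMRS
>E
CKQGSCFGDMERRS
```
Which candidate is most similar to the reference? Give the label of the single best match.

Hamming distances to reference — A: 9; B: 4; C: 5; D: 1; E: 2.
Smallest is D with 1 mismatch.

D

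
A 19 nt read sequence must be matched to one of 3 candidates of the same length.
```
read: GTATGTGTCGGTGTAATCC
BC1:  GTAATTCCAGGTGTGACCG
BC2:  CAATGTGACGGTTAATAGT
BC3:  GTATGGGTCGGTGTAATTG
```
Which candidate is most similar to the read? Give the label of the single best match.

BC3

BC1 differs at 8 positions; BC2 differs at 9 positions; BC3 differs at 3 positions. The closest is BC3.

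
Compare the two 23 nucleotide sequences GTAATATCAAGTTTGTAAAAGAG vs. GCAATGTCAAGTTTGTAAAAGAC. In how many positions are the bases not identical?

3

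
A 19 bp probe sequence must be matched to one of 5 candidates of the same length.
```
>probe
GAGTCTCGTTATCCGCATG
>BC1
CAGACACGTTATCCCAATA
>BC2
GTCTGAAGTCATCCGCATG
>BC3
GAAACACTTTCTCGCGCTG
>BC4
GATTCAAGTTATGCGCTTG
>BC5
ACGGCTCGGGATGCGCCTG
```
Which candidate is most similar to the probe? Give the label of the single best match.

BC1 differs at 6 positions; BC2 differs at 6 positions; BC3 differs at 9 positions; BC4 differs at 5 positions; BC5 differs at 7 positions. The closest is BC4.

BC4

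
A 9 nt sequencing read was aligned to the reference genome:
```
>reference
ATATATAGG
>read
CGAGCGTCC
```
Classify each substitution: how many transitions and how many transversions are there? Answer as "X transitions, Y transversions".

Mismatches (1-based):
position 1: A→C (purine→pyrimidine, transversion)
position 2: T→G (pyrimidine→purine, transversion)
position 4: T→G (pyrimidine→purine, transversion)
position 5: A→C (purine→pyrimidine, transversion)
position 6: T→G (pyrimidine→purine, transversion)
position 7: A→T (purine→pyrimidine, transversion)
position 8: G→C (purine→pyrimidine, transversion)
position 9: G→C (purine→pyrimidine, transversion)

0 transitions, 8 transversions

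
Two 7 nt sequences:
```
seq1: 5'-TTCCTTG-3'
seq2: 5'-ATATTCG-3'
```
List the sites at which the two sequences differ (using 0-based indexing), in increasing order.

0, 2, 3, 5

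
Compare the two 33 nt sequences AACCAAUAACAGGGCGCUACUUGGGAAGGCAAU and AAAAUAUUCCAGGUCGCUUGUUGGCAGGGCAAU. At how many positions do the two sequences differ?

Comparing position by position, 10 positions differ: 3 (C/A), 4 (C/A), 5 (A/U), 8 (A/U), 9 (A/C), 14 (G/U), 19 (A/U), 20 (C/G), 25 (G/C), 27 (A/G).

10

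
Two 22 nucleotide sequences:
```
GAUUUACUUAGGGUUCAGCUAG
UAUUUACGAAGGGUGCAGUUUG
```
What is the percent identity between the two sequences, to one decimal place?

72.7%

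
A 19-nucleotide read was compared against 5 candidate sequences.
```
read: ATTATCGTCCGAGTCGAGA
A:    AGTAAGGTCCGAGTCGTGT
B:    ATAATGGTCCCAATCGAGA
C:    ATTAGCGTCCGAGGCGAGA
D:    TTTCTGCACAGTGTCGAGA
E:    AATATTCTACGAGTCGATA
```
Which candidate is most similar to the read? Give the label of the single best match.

Hamming distances to read — A: 5; B: 4; C: 2; D: 7; E: 5.
Smallest is C with 2 mismatches.

C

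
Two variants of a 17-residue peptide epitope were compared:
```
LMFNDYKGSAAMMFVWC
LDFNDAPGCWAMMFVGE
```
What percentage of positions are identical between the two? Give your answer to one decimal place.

58.8%

7 positions differ (2, 6, 7, 9, 10, 16, 17), so 10 of 17 match: 10/17 = 58.82%.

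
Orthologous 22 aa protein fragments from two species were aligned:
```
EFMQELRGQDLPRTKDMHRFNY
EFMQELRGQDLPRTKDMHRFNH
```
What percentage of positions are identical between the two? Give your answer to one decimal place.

95.5%

1 position differs (22), so 21 of 22 match: 21/22 = 95.45%.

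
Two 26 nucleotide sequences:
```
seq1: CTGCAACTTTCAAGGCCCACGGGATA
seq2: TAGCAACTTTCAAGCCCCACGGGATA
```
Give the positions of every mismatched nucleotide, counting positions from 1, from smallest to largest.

Differences at position 1 (C→T), position 2 (T→A), position 15 (G→C).

1, 2, 15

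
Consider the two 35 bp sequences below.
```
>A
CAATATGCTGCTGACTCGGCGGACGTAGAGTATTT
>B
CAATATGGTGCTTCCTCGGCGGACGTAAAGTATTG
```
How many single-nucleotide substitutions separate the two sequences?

5

Mismatches (1-based): position 8: C→G; position 13: G→T; position 14: A→C; position 28: G→A; position 35: T→G.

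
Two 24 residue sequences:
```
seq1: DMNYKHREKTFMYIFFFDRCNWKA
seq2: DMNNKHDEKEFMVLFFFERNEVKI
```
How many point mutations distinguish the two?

10

The sequences differ at positions 4, 7, 10, 13, 14, 18, 20, 21, 22, 24 (1-based) — 10 in total.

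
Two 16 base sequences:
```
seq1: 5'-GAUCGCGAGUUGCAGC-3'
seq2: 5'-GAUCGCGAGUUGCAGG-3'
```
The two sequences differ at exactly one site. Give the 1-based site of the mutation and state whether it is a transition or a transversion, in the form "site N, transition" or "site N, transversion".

The sequences differ only at site 16: C→G (pyrimidine→purine), a transversion.

site 16, transversion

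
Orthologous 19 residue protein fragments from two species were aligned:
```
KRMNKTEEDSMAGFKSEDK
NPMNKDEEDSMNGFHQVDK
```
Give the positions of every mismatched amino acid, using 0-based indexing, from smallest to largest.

0, 1, 5, 11, 14, 15, 16

Scanning 0-based: 0: K/N; 1: R/P; 5: T/D; 11: A/N; 14: K/H; 15: S/Q; 16: E/V.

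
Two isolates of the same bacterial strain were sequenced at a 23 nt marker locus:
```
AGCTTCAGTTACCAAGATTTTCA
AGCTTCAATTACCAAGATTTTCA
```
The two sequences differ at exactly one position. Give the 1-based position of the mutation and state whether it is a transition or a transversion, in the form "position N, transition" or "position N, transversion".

The sequences differ only at position 8: G→A (purine→purine), a transition.

position 8, transition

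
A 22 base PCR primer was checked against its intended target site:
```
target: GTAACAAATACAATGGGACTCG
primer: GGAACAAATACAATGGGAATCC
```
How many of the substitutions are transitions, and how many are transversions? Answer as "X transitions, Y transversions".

0 transitions, 3 transversions

Mismatches (1-based):
site 2: T→G (pyrimidine→purine, transversion)
site 19: C→A (pyrimidine→purine, transversion)
site 22: G→C (purine→pyrimidine, transversion)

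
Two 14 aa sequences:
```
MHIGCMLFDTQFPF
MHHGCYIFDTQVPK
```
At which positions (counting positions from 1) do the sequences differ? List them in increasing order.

Differences at position 3 (I→H), position 6 (M→Y), position 7 (L→I), position 12 (F→V), position 14 (F→K).

3, 6, 7, 12, 14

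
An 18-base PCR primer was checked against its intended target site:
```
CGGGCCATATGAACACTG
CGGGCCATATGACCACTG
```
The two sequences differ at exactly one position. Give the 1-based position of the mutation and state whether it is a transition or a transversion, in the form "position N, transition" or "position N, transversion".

position 13, transversion

The sequences differ only at position 13: A→C (purine→pyrimidine), a transversion.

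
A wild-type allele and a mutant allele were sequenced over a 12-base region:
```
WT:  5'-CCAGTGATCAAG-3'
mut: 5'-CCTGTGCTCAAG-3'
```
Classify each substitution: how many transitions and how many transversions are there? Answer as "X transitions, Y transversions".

Transitions (purine↔purine or pyrimidine↔pyrimidine): none.
Transversions (purine↔pyrimidine): 3 A→T, 7 A→C.

0 transitions, 2 transversions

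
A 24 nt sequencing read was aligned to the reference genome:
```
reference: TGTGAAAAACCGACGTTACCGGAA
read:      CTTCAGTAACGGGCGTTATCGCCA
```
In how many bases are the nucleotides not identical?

Comparing position by position, 10 bases differ: 1 (T/C), 2 (G/T), 4 (G/C), 6 (A/G), 7 (A/T), 11 (C/G), 13 (A/G), 19 (C/T), 22 (G/C), 23 (A/C).

10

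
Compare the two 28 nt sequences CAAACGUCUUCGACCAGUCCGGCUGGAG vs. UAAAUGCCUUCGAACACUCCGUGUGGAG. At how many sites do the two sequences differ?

7

Mismatches (1-based): site 1: C→U; site 5: C→U; site 7: U→C; site 14: C→A; site 17: G→C; site 22: G→U; site 23: C→G.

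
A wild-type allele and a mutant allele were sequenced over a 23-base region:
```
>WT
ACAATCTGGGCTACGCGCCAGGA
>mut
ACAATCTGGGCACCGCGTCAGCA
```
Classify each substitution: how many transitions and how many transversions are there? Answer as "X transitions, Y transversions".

Transitions (purine↔purine or pyrimidine↔pyrimidine): 18 C→T.
Transversions (purine↔pyrimidine): 12 T→A, 13 A→C, 22 G→C.

1 transition, 3 transversions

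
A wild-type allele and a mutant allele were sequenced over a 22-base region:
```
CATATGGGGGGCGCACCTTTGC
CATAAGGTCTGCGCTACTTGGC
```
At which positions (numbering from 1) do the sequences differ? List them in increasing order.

Differences at position 5 (T→A), position 8 (G→T), position 9 (G→C), position 10 (G→T), position 15 (A→T), position 16 (C→A), position 20 (T→G).

5, 8, 9, 10, 15, 16, 20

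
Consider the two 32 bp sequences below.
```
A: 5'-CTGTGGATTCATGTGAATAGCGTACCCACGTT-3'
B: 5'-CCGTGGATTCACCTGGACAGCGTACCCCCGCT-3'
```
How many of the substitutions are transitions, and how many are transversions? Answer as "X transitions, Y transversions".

5 transitions, 2 transversions

Transitions (purine↔purine or pyrimidine↔pyrimidine): 2 T→C, 12 T→C, 16 A→G, 18 T→C, 31 T→C.
Transversions (purine↔pyrimidine): 13 G→C, 28 A→C.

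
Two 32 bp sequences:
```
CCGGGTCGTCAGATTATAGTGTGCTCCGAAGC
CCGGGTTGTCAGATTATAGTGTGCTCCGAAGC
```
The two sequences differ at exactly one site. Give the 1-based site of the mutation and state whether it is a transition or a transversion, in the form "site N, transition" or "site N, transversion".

Site 7 changes C→T. C is a pyrimidine and T is a pyrimidine, so this is a transition.

site 7, transition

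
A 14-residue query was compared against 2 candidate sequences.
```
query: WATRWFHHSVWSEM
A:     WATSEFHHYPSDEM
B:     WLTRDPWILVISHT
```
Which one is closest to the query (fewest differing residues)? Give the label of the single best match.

A

Hamming distances to query — A: 6; B: 9.
Smallest is A with 6 mismatches.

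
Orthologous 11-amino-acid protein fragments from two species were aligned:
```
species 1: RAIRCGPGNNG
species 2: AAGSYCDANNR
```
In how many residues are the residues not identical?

The sequences differ at residues 1, 3, 4, 5, 6, 7, 8, 11 (1-based) — 8 in total.

8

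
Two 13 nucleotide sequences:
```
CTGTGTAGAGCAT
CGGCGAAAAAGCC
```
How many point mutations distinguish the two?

Comparing position by position, 8 positions differ: 2 (T/G), 4 (T/C), 6 (T/A), 8 (G/A), 10 (G/A), 11 (C/G), 12 (A/C), 13 (T/C).

8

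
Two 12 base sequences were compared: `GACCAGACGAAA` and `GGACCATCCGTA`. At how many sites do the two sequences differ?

Comparing position by position, 8 sites differ: 2 (A/G), 3 (C/A), 5 (A/C), 6 (G/A), 7 (A/T), 9 (G/C), 10 (A/G), 11 (A/T).

8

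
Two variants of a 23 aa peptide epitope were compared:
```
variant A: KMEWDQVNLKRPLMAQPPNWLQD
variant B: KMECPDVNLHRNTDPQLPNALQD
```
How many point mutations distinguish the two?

The sequences differ at residues 4, 5, 6, 10, 12, 13, 14, 15, 17, 20 (1-based) — 10 in total.

10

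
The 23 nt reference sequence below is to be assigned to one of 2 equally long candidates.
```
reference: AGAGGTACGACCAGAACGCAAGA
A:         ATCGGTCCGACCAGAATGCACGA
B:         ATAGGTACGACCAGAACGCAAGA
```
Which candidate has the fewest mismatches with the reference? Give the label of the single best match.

B

Hamming distances to reference — A: 5; B: 1.
Smallest is B with 1 mismatch.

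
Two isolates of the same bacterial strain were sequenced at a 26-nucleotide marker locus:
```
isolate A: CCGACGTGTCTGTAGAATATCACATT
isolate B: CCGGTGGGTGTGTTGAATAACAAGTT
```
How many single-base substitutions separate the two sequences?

8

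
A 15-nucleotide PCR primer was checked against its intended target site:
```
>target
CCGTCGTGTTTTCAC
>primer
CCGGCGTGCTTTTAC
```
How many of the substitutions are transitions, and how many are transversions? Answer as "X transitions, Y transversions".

2 transitions, 1 transversion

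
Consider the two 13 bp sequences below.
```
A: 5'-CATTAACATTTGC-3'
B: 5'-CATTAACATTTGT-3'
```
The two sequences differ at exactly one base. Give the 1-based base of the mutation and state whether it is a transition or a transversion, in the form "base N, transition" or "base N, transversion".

base 13, transition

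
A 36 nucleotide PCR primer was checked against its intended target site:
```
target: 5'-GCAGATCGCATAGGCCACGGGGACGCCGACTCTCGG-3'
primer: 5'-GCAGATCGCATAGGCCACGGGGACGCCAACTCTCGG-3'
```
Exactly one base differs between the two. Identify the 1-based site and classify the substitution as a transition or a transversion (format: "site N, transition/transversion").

site 28, transition

The sequences differ only at site 28: G→A (purine→purine), a transition.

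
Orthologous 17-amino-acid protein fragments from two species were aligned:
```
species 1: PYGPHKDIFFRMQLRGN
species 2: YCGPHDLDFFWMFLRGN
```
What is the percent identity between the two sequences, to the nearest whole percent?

59%

7 positions differ (1, 2, 6, 7, 8, 11, 13), so 10 of 17 match: 10/17 = 58.82%.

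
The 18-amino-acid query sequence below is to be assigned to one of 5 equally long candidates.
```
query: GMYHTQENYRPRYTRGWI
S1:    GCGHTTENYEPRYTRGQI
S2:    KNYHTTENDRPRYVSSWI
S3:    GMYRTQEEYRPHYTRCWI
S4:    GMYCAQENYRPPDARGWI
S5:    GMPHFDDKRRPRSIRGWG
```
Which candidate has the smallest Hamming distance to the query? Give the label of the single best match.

S3

Hamming distances to query — S1: 5; S2: 7; S3: 4; S4: 5; S5: 9.
Smallest is S3 with 4 mismatches.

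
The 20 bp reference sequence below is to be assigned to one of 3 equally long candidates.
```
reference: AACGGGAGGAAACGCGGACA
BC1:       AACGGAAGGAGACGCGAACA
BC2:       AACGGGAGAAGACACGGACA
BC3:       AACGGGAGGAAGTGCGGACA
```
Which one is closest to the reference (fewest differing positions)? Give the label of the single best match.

Hamming distances to reference — BC1: 3; BC2: 3; BC3: 2.
Smallest is BC3 with 2 mismatches.

BC3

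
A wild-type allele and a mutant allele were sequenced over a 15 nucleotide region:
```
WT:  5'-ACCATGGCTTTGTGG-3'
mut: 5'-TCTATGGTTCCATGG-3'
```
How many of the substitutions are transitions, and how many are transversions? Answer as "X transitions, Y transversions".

Transitions (purine↔purine or pyrimidine↔pyrimidine): 3 C→T, 8 C→T, 10 T→C, 11 T→C, 12 G→A.
Transversions (purine↔pyrimidine): 1 A→T.

5 transitions, 1 transversion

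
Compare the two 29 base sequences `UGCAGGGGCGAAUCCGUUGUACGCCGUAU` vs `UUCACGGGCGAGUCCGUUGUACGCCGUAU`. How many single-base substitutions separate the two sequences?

3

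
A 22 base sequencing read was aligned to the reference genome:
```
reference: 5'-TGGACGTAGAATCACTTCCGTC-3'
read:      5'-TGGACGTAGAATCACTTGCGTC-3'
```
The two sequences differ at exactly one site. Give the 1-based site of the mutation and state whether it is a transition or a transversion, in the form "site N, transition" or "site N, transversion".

site 18, transversion

The sequences differ only at site 18: C→G (pyrimidine→purine), a transversion.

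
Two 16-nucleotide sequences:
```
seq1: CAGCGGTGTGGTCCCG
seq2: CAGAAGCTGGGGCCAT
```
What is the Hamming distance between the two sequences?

The sequences differ at positions 4, 5, 7, 8, 9, 12, 15, 16 (1-based) — 8 in total.

8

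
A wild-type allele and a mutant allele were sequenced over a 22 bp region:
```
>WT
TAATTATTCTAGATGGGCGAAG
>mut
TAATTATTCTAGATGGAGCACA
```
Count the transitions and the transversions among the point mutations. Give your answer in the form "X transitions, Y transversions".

Transitions (purine↔purine or pyrimidine↔pyrimidine): 17 G→A, 22 G→A.
Transversions (purine↔pyrimidine): 18 C→G, 19 G→C, 21 A→C.

2 transitions, 3 transversions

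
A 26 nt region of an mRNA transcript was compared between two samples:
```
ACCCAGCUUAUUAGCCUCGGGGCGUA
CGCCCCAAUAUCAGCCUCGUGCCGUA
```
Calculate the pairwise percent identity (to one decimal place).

Mismatches at positions 1, 2, 5, 6, 7, 8, 12, 20, 22 (1-based): 9 of 26.
Identical positions: 17/26 = 65.38% → 65.4%.

65.4%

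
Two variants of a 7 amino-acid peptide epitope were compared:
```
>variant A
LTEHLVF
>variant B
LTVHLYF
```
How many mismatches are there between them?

Comparing position by position, 2 residues differ: 3 (E/V), 6 (V/Y).

2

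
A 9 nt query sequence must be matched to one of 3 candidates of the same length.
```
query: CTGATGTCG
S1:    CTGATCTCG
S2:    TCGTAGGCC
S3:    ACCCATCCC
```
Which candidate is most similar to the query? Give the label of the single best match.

Hamming distances to query — S1: 1; S2: 6; S3: 8.
Smallest is S1 with 1 mismatch.

S1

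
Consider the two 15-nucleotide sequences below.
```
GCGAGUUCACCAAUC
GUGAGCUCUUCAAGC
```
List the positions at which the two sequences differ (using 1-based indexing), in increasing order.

2, 6, 9, 10, 14

Scanning 1-based: 2: C/U; 6: U/C; 9: A/U; 10: C/U; 14: U/G.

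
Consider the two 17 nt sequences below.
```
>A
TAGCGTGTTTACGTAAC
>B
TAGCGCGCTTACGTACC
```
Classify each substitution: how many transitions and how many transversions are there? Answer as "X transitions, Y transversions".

2 transitions, 1 transversion

Mismatches (1-based):
site 6: T→C (pyrimidine→pyrimidine, transition)
site 8: T→C (pyrimidine→pyrimidine, transition)
site 16: A→C (purine→pyrimidine, transversion)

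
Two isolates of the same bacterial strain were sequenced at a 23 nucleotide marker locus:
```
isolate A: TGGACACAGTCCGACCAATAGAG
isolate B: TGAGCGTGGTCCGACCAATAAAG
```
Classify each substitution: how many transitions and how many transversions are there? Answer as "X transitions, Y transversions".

Mismatches (1-based):
position 3: G→A (purine→purine, transition)
position 4: A→G (purine→purine, transition)
position 6: A→G (purine→purine, transition)
position 7: C→T (pyrimidine→pyrimidine, transition)
position 8: A→G (purine→purine, transition)
position 21: G→A (purine→purine, transition)

6 transitions, 0 transversions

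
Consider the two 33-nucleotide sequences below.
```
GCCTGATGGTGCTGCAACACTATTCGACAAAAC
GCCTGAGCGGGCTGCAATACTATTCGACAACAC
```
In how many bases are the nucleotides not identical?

5

Comparing position by position, 5 bases differ: 7 (T/G), 8 (G/C), 10 (T/G), 18 (C/T), 31 (A/C).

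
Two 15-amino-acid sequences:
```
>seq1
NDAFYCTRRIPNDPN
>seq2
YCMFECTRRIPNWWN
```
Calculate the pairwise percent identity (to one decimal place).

60.0%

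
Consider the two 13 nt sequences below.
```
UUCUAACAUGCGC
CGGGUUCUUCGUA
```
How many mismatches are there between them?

11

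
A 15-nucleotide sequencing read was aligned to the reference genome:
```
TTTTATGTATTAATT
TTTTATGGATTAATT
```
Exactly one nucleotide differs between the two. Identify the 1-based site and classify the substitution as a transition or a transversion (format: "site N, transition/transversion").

Site 8 changes T→G. T is a pyrimidine and G is a purine, so this is a transversion.

site 8, transversion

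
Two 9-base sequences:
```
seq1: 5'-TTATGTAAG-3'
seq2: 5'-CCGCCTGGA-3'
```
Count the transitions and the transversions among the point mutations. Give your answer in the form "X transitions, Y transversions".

7 transitions, 1 transversion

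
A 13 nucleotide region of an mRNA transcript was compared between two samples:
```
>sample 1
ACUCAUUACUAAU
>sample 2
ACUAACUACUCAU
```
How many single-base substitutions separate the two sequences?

3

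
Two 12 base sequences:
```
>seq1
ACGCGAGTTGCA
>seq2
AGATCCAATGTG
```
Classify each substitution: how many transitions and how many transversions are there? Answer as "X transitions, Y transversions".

Mismatches (1-based):
site 2: C→G (pyrimidine→purine, transversion)
site 3: G→A (purine→purine, transition)
site 4: C→T (pyrimidine→pyrimidine, transition)
site 5: G→C (purine→pyrimidine, transversion)
site 6: A→C (purine→pyrimidine, transversion)
site 7: G→A (purine→purine, transition)
site 8: T→A (pyrimidine→purine, transversion)
site 11: C→T (pyrimidine→pyrimidine, transition)
site 12: A→G (purine→purine, transition)

5 transitions, 4 transversions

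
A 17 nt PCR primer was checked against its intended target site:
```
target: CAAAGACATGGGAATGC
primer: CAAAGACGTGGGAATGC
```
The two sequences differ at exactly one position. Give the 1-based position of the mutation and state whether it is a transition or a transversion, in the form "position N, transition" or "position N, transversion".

position 8, transition

Position 8 changes A→G. A is a purine and G is a purine, so this is a transition.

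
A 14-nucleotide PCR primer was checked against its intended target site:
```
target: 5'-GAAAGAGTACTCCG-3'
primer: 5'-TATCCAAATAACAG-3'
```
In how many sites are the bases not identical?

The sequences differ at sites 1, 3, 4, 5, 7, 8, 9, 10, 11, 13 (1-based) — 10 in total.

10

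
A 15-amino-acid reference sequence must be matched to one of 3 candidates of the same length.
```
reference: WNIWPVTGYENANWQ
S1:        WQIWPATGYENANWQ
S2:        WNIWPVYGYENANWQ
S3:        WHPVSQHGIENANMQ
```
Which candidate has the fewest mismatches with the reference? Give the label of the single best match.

S2

S1 differs at 2 positions; S2 differs at 1 position; S3 differs at 8 positions. The closest is S2.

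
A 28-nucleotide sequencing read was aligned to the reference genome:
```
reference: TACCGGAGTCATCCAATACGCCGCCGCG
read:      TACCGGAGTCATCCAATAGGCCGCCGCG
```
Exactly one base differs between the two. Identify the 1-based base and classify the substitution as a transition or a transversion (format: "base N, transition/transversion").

The sequences differ only at base 19: C→G (pyrimidine→purine), a transversion.

base 19, transversion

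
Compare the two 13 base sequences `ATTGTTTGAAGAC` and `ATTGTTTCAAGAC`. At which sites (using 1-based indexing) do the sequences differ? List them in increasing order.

Differences at site 8 (G→C).

8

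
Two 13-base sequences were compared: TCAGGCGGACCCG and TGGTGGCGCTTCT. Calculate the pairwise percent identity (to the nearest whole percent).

Mismatches at positions 2, 3, 4, 6, 7, 9, 10, 11, 13 (1-based): 9 of 13.
Identical positions: 4/13 = 30.77% → 31%.

31%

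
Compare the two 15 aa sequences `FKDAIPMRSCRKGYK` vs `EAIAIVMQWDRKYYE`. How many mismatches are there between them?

9

The sequences differ at positions 1, 2, 3, 6, 8, 9, 10, 13, 15 (1-based) — 9 in total.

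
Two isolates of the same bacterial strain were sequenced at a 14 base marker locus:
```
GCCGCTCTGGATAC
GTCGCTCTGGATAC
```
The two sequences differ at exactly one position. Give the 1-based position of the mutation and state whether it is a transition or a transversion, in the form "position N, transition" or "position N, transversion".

position 2, transition

The sequences differ only at position 2: C→T (pyrimidine→pyrimidine), a transition.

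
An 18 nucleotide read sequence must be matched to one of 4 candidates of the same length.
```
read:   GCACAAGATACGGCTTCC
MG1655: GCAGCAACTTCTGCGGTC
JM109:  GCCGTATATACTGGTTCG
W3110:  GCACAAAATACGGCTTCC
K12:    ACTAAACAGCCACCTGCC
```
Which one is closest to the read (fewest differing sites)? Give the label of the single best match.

W3110

Hamming distances to read — MG1655: 9; JM109: 7; W3110: 1; K12: 9.
Smallest is W3110 with 1 mismatch.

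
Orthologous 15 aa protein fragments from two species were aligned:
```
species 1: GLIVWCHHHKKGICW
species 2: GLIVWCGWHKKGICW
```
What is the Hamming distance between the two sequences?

The sequences differ at positions 7, 8 (1-based) — 2 in total.

2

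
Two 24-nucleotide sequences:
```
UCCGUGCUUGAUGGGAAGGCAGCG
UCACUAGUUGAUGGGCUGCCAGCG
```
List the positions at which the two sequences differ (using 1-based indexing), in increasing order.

3, 4, 6, 7, 16, 17, 19

Differences at position 3 (C→A), position 4 (G→C), position 6 (G→A), position 7 (C→G), position 16 (A→C), position 17 (A→U), position 19 (G→C).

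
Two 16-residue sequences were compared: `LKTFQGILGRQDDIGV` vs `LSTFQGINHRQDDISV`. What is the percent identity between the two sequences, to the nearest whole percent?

4 positions differ (2, 8, 9, 15), so 12 of 16 match: 12/16 = 75%.

75%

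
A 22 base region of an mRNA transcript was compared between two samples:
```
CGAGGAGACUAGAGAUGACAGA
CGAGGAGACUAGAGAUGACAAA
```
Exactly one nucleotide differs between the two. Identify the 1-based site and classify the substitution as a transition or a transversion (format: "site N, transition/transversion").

site 21, transition

Site 21 changes G→A. G is a purine and A is a purine, so this is a transition.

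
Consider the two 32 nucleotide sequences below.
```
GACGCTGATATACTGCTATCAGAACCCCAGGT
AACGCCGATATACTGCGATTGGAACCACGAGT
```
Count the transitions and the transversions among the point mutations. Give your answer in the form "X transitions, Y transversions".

6 transitions, 2 transversions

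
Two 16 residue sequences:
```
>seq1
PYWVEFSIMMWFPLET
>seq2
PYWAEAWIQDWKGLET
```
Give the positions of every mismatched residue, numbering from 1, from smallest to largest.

Differences at position 4 (V→A), position 6 (F→A), position 7 (S→W), position 9 (M→Q), position 10 (M→D), position 12 (F→K), position 13 (P→G).

4, 6, 7, 9, 10, 12, 13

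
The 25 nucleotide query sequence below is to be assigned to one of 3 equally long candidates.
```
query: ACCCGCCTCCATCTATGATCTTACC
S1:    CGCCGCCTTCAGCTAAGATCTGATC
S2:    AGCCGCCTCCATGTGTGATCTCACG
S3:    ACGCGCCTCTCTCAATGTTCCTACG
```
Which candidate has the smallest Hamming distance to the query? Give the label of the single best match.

S1 differs at 7 positions; S2 differs at 5 positions; S3 differs at 7 positions. The closest is S2.

S2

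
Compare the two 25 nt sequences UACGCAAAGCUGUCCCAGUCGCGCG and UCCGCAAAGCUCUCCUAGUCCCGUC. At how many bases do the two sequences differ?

The sequences differ at bases 2, 12, 16, 21, 24, 25 (1-based) — 6 in total.

6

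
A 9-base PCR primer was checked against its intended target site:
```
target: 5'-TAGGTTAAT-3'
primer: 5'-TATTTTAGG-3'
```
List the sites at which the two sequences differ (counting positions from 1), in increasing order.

3, 4, 8, 9

Differences at site 3 (G→T), site 4 (G→T), site 8 (A→G), site 9 (T→G).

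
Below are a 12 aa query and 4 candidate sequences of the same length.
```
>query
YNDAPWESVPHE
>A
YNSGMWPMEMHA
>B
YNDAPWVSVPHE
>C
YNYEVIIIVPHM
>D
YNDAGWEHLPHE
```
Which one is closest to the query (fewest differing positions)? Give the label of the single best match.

A differs at 8 positions; B differs at 1 position; C differs at 7 positions; D differs at 3 positions. The closest is B.

B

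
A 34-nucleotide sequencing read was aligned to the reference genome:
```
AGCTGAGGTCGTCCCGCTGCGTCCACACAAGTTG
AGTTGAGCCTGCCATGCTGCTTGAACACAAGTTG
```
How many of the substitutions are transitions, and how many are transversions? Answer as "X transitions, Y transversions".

5 transitions, 5 transversions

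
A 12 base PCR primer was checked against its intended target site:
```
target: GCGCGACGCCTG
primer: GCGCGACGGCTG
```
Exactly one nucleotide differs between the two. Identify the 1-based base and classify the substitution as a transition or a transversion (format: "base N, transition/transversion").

base 9, transversion

Base 9 changes C→G. C is a pyrimidine and G is a purine, so this is a transversion.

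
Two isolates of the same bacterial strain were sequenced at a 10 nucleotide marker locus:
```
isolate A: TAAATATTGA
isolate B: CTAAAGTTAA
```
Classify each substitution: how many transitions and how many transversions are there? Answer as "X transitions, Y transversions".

3 transitions, 2 transversions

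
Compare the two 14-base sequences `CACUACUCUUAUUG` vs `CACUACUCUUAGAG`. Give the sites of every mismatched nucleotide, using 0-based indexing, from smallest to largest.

11, 12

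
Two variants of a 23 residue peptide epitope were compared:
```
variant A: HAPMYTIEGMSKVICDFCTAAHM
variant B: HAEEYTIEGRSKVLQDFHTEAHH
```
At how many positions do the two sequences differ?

8

Comparing position by position, 8 positions differ: 3 (P/E), 4 (M/E), 10 (M/R), 14 (I/L), 15 (C/Q), 18 (C/H), 20 (A/E), 23 (M/H).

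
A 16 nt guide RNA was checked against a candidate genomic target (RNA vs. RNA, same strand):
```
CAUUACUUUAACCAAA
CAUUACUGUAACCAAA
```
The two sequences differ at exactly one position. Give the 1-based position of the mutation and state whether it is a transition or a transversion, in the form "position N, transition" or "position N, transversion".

position 8, transversion

Position 8 changes U→G. U is a pyrimidine and G is a purine, so this is a transversion.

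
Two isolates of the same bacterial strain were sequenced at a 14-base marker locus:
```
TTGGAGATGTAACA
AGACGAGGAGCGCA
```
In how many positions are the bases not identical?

12

Comparing position by position, 12 positions differ: 1 (T/A), 2 (T/G), 3 (G/A), 4 (G/C), 5 (A/G), 6 (G/A), 7 (A/G), 8 (T/G), 9 (G/A), 10 (T/G), 11 (A/C), 12 (A/G).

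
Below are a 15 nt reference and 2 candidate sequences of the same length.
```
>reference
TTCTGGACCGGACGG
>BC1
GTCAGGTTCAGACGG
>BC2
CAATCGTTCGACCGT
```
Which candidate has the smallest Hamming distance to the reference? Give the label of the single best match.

BC1 differs at 5 positions; BC2 differs at 9 positions. The closest is BC1.

BC1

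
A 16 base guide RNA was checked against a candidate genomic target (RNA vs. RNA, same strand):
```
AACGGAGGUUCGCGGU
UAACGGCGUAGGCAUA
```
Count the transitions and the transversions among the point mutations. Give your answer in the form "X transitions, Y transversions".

Mismatches (1-based):
base 1: A→U (purine→pyrimidine, transversion)
base 3: C→A (pyrimidine→purine, transversion)
base 4: G→C (purine→pyrimidine, transversion)
base 6: A→G (purine→purine, transition)
base 7: G→C (purine→pyrimidine, transversion)
base 10: U→A (pyrimidine→purine, transversion)
base 11: C→G (pyrimidine→purine, transversion)
base 14: G→A (purine→purine, transition)
base 15: G→U (purine→pyrimidine, transversion)
base 16: U→A (pyrimidine→purine, transversion)

2 transitions, 8 transversions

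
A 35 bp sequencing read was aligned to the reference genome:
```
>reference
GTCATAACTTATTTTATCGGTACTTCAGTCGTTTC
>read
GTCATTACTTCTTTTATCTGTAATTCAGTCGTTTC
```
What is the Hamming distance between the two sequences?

4

Comparing position by position, 4 bases differ: 6 (A/T), 11 (A/C), 19 (G/T), 23 (C/A).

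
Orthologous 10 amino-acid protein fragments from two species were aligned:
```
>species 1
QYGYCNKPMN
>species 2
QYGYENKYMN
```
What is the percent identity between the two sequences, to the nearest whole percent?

2 positions differ (5, 8), so 8 of 10 match: 8/10 = 80%.

80%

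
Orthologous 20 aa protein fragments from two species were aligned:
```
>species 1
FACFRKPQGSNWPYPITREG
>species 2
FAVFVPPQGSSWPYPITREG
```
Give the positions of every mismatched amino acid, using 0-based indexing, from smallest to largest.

2, 4, 5, 10

Differences at position 2 (C→V), position 4 (R→V), position 5 (K→P), position 10 (N→S).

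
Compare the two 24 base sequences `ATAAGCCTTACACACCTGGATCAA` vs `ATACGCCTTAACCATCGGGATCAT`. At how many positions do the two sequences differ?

6

Mismatches (1-based): position 4: A→C; position 11: C→A; position 12: A→C; position 15: C→T; position 17: T→G; position 24: A→T.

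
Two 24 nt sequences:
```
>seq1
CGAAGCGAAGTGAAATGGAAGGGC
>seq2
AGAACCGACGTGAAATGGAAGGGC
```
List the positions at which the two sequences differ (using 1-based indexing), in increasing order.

1, 5, 9

Scanning 1-based: 1: C/A; 5: G/C; 9: A/C.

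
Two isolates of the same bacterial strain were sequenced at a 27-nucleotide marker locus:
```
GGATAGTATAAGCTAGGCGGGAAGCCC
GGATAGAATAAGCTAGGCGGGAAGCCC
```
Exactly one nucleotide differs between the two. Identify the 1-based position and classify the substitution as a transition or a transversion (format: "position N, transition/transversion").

position 7, transversion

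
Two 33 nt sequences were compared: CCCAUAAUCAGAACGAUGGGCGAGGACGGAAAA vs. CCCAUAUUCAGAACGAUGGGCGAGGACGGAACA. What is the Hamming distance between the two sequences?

2

Mismatches (1-based): position 7: A→U; position 32: A→C.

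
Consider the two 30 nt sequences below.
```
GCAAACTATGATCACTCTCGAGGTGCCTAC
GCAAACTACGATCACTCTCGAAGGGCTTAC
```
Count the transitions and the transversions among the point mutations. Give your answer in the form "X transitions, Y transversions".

3 transitions, 1 transversion

Mismatches (1-based):
base 9: T→C (pyrimidine→pyrimidine, transition)
base 22: G→A (purine→purine, transition)
base 24: T→G (pyrimidine→purine, transversion)
base 27: C→T (pyrimidine→pyrimidine, transition)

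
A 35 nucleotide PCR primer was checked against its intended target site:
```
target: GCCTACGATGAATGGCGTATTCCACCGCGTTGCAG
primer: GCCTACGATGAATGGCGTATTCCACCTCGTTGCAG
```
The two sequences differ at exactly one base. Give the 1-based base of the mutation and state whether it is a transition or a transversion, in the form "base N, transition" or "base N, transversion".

base 27, transversion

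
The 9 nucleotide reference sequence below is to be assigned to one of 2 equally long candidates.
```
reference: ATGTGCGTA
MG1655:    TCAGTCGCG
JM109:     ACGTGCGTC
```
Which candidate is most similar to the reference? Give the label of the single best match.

JM109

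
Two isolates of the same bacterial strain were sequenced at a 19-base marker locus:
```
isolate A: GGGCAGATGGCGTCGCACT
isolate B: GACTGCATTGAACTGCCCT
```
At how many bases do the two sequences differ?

11

Comparing position by position, 11 bases differ: 2 (G/A), 3 (G/C), 4 (C/T), 5 (A/G), 6 (G/C), 9 (G/T), 11 (C/A), 12 (G/A), 13 (T/C), 14 (C/T), 17 (A/C).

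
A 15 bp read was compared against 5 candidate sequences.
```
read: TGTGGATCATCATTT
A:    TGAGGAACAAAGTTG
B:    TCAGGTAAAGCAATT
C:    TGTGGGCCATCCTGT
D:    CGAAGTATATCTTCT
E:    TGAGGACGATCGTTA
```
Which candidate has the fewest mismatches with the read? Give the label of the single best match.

A differs at 6 sites; B differs at 7 sites; C differs at 4 sites; D differs at 8 sites; E differs at 5 sites. The closest is C.

C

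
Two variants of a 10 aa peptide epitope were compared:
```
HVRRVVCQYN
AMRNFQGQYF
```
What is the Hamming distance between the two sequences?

7

Comparing position by position, 7 residues differ: 1 (H/A), 2 (V/M), 4 (R/N), 5 (V/F), 6 (V/Q), 7 (C/G), 10 (N/F).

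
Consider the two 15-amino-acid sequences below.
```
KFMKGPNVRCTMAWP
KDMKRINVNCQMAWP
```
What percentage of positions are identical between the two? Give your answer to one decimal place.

66.7%

Mismatches at positions 2, 5, 6, 9, 11 (1-based): 5 of 15.
Identical positions: 10/15 = 66.67% → 66.7%.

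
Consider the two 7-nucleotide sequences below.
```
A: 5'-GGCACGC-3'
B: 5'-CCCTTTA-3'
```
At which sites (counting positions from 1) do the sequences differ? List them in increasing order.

1, 2, 4, 5, 6, 7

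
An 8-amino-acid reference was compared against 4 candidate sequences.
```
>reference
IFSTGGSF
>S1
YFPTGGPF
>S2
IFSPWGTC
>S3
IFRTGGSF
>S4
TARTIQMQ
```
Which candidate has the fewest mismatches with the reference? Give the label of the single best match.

S1 differs at 3 residues; S2 differs at 4 residues; S3 differs at 1 residue; S4 differs at 7 residues. The closest is S3.

S3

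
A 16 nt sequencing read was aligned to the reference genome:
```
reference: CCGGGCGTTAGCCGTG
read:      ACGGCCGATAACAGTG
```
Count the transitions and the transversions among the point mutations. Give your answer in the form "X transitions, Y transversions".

Transitions (purine↔purine or pyrimidine↔pyrimidine): 11 G→A.
Transversions (purine↔pyrimidine): 1 C→A, 5 G→C, 8 T→A, 13 C→A.

1 transition, 4 transversions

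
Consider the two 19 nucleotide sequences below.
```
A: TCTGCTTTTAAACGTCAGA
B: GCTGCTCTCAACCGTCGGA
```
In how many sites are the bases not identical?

Mismatches (1-based): site 1: T→G; site 7: T→C; site 9: T→C; site 12: A→C; site 17: A→G.

5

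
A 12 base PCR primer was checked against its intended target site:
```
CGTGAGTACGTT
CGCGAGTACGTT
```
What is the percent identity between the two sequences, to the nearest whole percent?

92%

Mismatch at position 3 (1-based): 1 of 12.
Identical positions: 11/12 = 91.67% → 92%.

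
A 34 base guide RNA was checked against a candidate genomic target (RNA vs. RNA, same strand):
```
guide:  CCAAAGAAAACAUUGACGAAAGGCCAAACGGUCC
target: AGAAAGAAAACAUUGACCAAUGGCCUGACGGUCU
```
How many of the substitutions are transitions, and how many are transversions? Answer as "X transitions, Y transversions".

2 transitions, 5 transversions

Mismatches (1-based):
site 1: C→A (pyrimidine→purine, transversion)
site 2: C→G (pyrimidine→purine, transversion)
site 18: G→C (purine→pyrimidine, transversion)
site 21: A→U (purine→pyrimidine, transversion)
site 26: A→U (purine→pyrimidine, transversion)
site 27: A→G (purine→purine, transition)
site 34: C→U (pyrimidine→pyrimidine, transition)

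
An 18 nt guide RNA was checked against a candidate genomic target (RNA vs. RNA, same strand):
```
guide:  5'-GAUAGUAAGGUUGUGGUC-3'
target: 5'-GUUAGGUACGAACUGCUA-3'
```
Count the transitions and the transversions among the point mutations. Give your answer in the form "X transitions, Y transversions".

Transitions (purine↔purine or pyrimidine↔pyrimidine): none.
Transversions (purine↔pyrimidine): 2 A→U, 6 U→G, 7 A→U, 9 G→C, 11 U→A, 12 U→A, 13 G→C, 16 G→C, 18 C→A.

0 transitions, 9 transversions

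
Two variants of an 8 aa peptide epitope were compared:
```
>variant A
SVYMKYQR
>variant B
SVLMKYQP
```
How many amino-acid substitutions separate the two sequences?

Mismatches (1-based): residue 3: Y→L; residue 8: R→P.

2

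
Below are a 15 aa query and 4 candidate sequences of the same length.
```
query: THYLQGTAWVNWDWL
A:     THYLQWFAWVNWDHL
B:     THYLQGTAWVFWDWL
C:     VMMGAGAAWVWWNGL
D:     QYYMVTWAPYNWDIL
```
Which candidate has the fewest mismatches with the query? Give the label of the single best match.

B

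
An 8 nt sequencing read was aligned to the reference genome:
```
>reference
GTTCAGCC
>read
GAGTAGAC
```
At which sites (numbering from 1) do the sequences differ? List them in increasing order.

2, 3, 4, 7

Scanning 1-based: 2: T/A; 3: T/G; 4: C/T; 7: C/A.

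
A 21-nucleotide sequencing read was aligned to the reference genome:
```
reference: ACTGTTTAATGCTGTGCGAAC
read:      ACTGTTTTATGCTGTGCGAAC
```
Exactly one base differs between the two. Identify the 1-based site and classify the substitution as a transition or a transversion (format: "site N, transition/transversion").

site 8, transversion

The sequences differ only at site 8: A→T (purine→pyrimidine), a transversion.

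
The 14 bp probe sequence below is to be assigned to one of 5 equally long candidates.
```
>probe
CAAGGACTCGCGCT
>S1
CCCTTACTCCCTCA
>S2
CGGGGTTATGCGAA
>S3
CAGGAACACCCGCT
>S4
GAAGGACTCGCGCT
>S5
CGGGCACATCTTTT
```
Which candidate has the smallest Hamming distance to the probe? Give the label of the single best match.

S1 differs at 7 sites; S2 differs at 8 sites; S3 differs at 4 sites; S4 differs at 1 site; S5 differs at 9 sites. The closest is S4.

S4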